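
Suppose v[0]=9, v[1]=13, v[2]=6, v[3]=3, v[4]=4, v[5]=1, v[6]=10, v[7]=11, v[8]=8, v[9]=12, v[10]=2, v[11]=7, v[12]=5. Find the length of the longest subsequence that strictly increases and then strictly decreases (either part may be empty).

inc[i] = longest strictly increasing subsequence ending at i; dec[i] = longest strictly decreasing subsequence starting at i:
i:      0  1  2  3  4  5  6  7  8  9 10 11 12
v[i]:   9 13  6  3  4  1 10 11  8 12  2  7  5
inc:    1  2  1  1  2  1  3  4  3  5  2  3  3
dec:    4  5  3  2  2  1  4  4  3  3  1  2  1
Best peak at i=7 (value 11): inc=4, dec=4, length 4+4−1 = 7.

7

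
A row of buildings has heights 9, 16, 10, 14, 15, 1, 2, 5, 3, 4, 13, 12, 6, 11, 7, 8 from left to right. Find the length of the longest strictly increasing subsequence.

7

Let dp[i] be the length of the longest such subsequence ending at index i:
i:      1  2  3  4  5  6  7  8  9 10 11 12 13 14 15 16
a[i]:   9 16 10 14 15  1  2  5  3  4 13 12  6 11  7  8
dp:     1  2  2  3  4  1  2  3  3  4  5  5  5  6  6  7
Maximum dp value is 7.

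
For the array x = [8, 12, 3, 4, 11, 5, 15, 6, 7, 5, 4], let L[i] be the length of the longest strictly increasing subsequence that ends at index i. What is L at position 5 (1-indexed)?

dp[i] = 1 + max{dp[j] : j<i, x[j]<x[i]} (or 1 if no such j):
i:      1  2  3  4  5  6  7  8  9 10 11
x[i]:   8 12  3  4 11  5 15  6  7  5  4
dp:     1  2  1  2  3  3  4  4  5  3  2
At index 5 the value is 3.

3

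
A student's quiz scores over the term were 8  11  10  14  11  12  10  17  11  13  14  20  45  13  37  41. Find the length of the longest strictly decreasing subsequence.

Negate each value so 'decreasing' becomes 'increasing', then run patience tails on the negated sequence:
-8 → extends → [-8]
-11 → replaces -8 → [-11]
-10 → extends → [-11, -10]
-14 → replaces -11 → [-14, -10]
-11 → replaces -10 → [-14, -11]
-12 → replaces -11 → [-14, -12]
-10 → extends → [-14, -12, -10]
-17 → replaces -14 → [-17, -12, -10]
-11 → replaces -10 → [-17, -12, -11]
-13 → replaces -12 → [-17, -13, -11]
-14 → replaces -13 → [-17, -14, -11]
-20 → replaces -17 → [-20, -14, -11]
-45 → replaces -20 → [-45, -14, -11]
-13 → replaces -11 → [-45, -14, -13]
-37 → replaces -14 → [-45, -37, -13]
-41 → replaces -37 → [-45, -41, -13]
Three tails, so the longest strictly decreasing subsequence of the original has length 3.

3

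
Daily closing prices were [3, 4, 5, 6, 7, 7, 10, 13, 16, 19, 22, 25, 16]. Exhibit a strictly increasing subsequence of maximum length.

3, 4, 5, 6, 7, 10, 13, 16, 19, 22, 25

Patience tails give the LIS length; then backtrack through the dp parents:
3 → extends → [3]
4 → extends → [3, 4]
5 → extends → [3, 4, 5]
6 → extends → [3, 4, 5, 6]
7 → extends → [3, 4, 5, 6, 7]
7 → already a tail → [3, 4, 5, 6, 7]
10 → extends → [3, 4, 5, 6, 7, 10]
13 → extends → [3, 4, 5, 6, 7, 10, 13]
16 → extends → [3, 4, 5, 6, 7, 10, 13, 16]
19 → extends → [3, 4, 5, 6, 7, 10, 13, 16, 19]
22 → extends → [3, 4, 5, 6, 7, 10, 13, 16, 19, 22]
25 → extends → [3, 4, 5, 6, 7, 10, 13, 16, 19, 22, 25]
16 → already a tail → [3, 4, 5, 6, 7, 10, 13, 16, 19, 22, 25]
Length 11; one witness is 3, 4, 5, 6, 7, 10, 13, 16, 19, 22, 25.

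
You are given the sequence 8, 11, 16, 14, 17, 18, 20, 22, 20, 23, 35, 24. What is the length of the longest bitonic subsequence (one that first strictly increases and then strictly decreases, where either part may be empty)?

inc[i] = longest strictly increasing subsequence ending at i; dec[i] = longest strictly decreasing subsequence starting at i:
i:      1  2  3  4  5  6  7  8  9 10 11 12
a[i]:   8 11 16 14 17 18 20 22 20 23 35 24
inc:    1  2  3  3  4  5  6  7  6  8  9  9
dec:    1  1  2  1  1  1  1  2  1  1  2  1
Best peak at i=11 (value 35): inc=9, dec=2, length 9+2−1 = 10.

10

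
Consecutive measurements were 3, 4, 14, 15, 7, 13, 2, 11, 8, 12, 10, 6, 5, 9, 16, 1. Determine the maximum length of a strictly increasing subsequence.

6

Track the smallest tail for each achievable length (strict):
3 → extends → [3]
4 → extends → [3, 4]
14 → extends → [3, 4, 14]
15 → extends → [3, 4, 14, 15]
7 → replaces 14 → [3, 4, 7, 15]
13 → replaces 15 → [3, 4, 7, 13]
2 → replaces 3 → [2, 4, 7, 13]
11 → replaces 13 → [2, 4, 7, 11]
8 → replaces 11 → [2, 4, 7, 8]
12 → extends → [2, 4, 7, 8, 12]
10 → replaces 12 → [2, 4, 7, 8, 10]
6 → replaces 7 → [2, 4, 6, 8, 10]
5 → replaces 6 → [2, 4, 5, 8, 10]
9 → replaces 10 → [2, 4, 5, 8, 9]
16 → extends → [2, 4, 5, 8, 9, 16]
1 → replaces 2 → [1, 4, 5, 8, 9, 16]
Six tails, so the longest strictly increasing subsequence has length 6 (e.g. 3, 4, 7, 11, 12, 16).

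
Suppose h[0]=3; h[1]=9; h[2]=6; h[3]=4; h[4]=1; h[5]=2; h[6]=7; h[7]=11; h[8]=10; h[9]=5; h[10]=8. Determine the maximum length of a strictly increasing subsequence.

Let dp[i] be the length of the longest such subsequence ending at index i:
i:      0  1  2  3  4  5  6  7  8  9 10
h[i]:   3  9  6  4  1  2  7 11 10  5  8
dp:     1  2  2  2  1  2  3  4  4  3  4
Maximum dp value is 4.

4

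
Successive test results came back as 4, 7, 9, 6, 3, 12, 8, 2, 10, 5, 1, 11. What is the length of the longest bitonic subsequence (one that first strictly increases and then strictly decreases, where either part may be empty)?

inc[i] = longest strictly increasing subsequence ending at i; dec[i] = longest strictly decreasing subsequence starting at i:
i:      1  2  3  4  5  6  7  8  9 10 11 12
a[i]:   4  7  9  6  3 12  8  2 10  5  1 11
inc:    1  2  3  2  1  4  3  1  4  2  1  5
dec:    4  5  5  4  3  4  3  2  3  2  1  1
Best peak at i=3 (value 9): inc=3, dec=5, length 3+5−1 = 7.

7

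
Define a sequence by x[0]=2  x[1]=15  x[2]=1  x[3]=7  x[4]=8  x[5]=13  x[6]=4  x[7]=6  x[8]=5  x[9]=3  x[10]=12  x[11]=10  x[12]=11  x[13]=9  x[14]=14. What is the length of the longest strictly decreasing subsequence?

5

Negate each value so 'decreasing' becomes 'increasing', then run patience tails on the negated sequence:
-2 → extends → [-2]
-15 → replaces -2 → [-15]
-1 → extends → [-15, -1]
-7 → replaces -1 → [-15, -7]
-8 → replaces -7 → [-15, -8]
-13 → replaces -8 → [-15, -13]
-4 → extends → [-15, -13, -4]
-6 → replaces -4 → [-15, -13, -6]
-5 → extends → [-15, -13, -6, -5]
-3 → extends → [-15, -13, -6, -5, -3]
-12 → replaces -6 → [-15, -13, -12, -5, -3]
-10 → replaces -5 → [-15, -13, -12, -10, -3]
-11 → replaces -10 → [-15, -13, -12, -11, -3]
-9 → replaces -3 → [-15, -13, -12, -11, -9]
-14 → replaces -13 → [-15, -14, -12, -11, -9]
Five tails, so the longest strictly decreasing subsequence of the original has length 5.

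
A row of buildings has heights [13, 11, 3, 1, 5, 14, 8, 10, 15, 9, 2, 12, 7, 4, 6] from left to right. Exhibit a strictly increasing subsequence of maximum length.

Patience tails give the LIS length; then backtrack through the dp parents:
13 → extends → [13]
11 → replaces 13 → [11]
3 → replaces 11 → [3]
1 → replaces 3 → [1]
5 → extends → [1, 5]
14 → extends → [1, 5, 14]
8 → replaces 14 → [1, 5, 8]
10 → extends → [1, 5, 8, 10]
15 → extends → [1, 5, 8, 10, 15]
9 → replaces 10 → [1, 5, 8, 9, 15]
2 → replaces 5 → [1, 2, 8, 9, 15]
12 → replaces 15 → [1, 2, 8, 9, 12]
7 → replaces 8 → [1, 2, 7, 9, 12]
4 → replaces 7 → [1, 2, 4, 9, 12]
6 → replaces 9 → [1, 2, 4, 6, 12]
Length 5; one witness is 3, 5, 8, 10, 15.

3, 5, 8, 10, 15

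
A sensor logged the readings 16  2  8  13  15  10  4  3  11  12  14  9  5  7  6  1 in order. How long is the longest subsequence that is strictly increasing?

6

Track the smallest tail for each achievable length (strict):
16 → extends → [16]
2 → replaces 16 → [2]
8 → extends → [2, 8]
13 → extends → [2, 8, 13]
15 → extends → [2, 8, 13, 15]
10 → replaces 13 → [2, 8, 10, 15]
4 → replaces 8 → [2, 4, 10, 15]
3 → replaces 4 → [2, 3, 10, 15]
11 → replaces 15 → [2, 3, 10, 11]
12 → extends → [2, 3, 10, 11, 12]
14 → extends → [2, 3, 10, 11, 12, 14]
9 → replaces 10 → [2, 3, 9, 11, 12, 14]
5 → replaces 9 → [2, 3, 5, 11, 12, 14]
7 → replaces 11 → [2, 3, 5, 7, 12, 14]
6 → replaces 7 → [2, 3, 5, 6, 12, 14]
1 → replaces 2 → [1, 3, 5, 6, 12, 14]
Six tails, so the longest strictly increasing subsequence has length 6 (e.g. 2, 8, 10, 11, 12, 14).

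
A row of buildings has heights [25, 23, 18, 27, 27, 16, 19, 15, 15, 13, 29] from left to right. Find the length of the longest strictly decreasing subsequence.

Negate each value so 'decreasing' becomes 'increasing', then run patience tails on the negated sequence:
-25 → extends → [-25]
-23 → extends → [-25, -23]
-18 → extends → [-25, -23, -18]
-27 → replaces -25 → [-27, -23, -18]
-27 → already a tail → [-27, -23, -18]
-16 → extends → [-27, -23, -18, -16]
-19 → replaces -18 → [-27, -23, -19, -16]
-15 → extends → [-27, -23, -19, -16, -15]
-15 → already a tail → [-27, -23, -19, -16, -15]
-13 → extends → [-27, -23, -19, -16, -15, -13]
-29 → replaces -27 → [-29, -23, -19, -16, -15, -13]
Six tails, so the longest strictly decreasing subsequence of the original has length 6.

6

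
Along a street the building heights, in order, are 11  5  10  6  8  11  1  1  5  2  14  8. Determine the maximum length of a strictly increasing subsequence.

Track the smallest tail for each achievable length (strict):
11 → extends → [11]
5 → replaces 11 → [5]
10 → extends → [5, 10]
6 → replaces 10 → [5, 6]
8 → extends → [5, 6, 8]
11 → extends → [5, 6, 8, 11]
1 → replaces 5 → [1, 6, 8, 11]
1 → already a tail → [1, 6, 8, 11]
5 → replaces 6 → [1, 5, 8, 11]
2 → replaces 5 → [1, 2, 8, 11]
14 → extends → [1, 2, 8, 11, 14]
8 → already a tail → [1, 2, 8, 11, 14]
Five tails, so the longest strictly increasing subsequence has length 5 (e.g. 5, 6, 8, 11, 14).

5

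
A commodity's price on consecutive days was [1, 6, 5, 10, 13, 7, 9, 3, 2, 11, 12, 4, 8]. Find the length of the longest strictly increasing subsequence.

Track the smallest tail for each achievable length (strict):
1 → extends → [1]
6 → extends → [1, 6]
5 → replaces 6 → [1, 5]
10 → extends → [1, 5, 10]
13 → extends → [1, 5, 10, 13]
7 → replaces 10 → [1, 5, 7, 13]
9 → replaces 13 → [1, 5, 7, 9]
3 → replaces 5 → [1, 3, 7, 9]
2 → replaces 3 → [1, 2, 7, 9]
11 → extends → [1, 2, 7, 9, 11]
12 → extends → [1, 2, 7, 9, 11, 12]
4 → replaces 7 → [1, 2, 4, 9, 11, 12]
8 → replaces 9 → [1, 2, 4, 8, 11, 12]
Six tails, so the longest strictly increasing subsequence has length 6 (e.g. 1, 6, 7, 9, 11, 12).

6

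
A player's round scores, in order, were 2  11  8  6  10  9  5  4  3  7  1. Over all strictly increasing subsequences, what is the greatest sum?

20

Let S[i] be the best sum of a strictly increasing subsequence ending at i:
i:      1  2  3  4  5  6  7  8  9 10 11
a[i]:   2 11  8  6 10  9  5  4  3  7  1
S:      2 13 10  8 20 19  7  6  5 15  1
Maximum is 20 (e.g. 2 + 8 + 10).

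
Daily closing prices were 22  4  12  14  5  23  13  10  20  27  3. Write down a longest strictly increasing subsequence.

4, 12, 14, 23, 27

Patience tails give the LIS length; then backtrack through the dp parents:
22 → extends → [22]
4 → replaces 22 → [4]
12 → extends → [4, 12]
14 → extends → [4, 12, 14]
5 → replaces 12 → [4, 5, 14]
23 → extends → [4, 5, 14, 23]
13 → replaces 14 → [4, 5, 13, 23]
10 → replaces 13 → [4, 5, 10, 23]
20 → replaces 23 → [4, 5, 10, 20]
27 → extends → [4, 5, 10, 20, 27]
3 → replaces 4 → [3, 5, 10, 20, 27]
Length 5; one witness is 4, 12, 14, 23, 27.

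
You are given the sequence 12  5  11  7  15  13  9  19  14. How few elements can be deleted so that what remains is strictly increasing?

Fewest deletions = n − (longest strictly increasing subsequence).
Patience tails:
12 → extends → [12]
5 → replaces 12 → [5]
11 → extends → [5, 11]
7 → replaces 11 → [5, 7]
15 → extends → [5, 7, 15]
13 → replaces 15 → [5, 7, 13]
9 → replaces 13 → [5, 7, 9]
19 → extends → [5, 7, 9, 19]
14 → replaces 19 → [5, 7, 9, 14]
Longest strictly increasing subsequence has length 4, so deletions = 9 − 4 = 5.

5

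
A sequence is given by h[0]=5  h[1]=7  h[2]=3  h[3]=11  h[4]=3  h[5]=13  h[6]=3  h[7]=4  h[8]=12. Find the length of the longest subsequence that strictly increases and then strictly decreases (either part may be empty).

inc[i] = longest strictly increasing subsequence ending at i; dec[i] = longest strictly decreasing subsequence starting at i:
i:      0  1  2  3  4  5  6  7  8
h[i]:   5  7  3 11  3 13  3  4 12
inc:    1  2  1  3  1  4  1  2  4
dec:    2  2  1  2  1  2  1  1  1
Best peak at i=5 (value 13): inc=4, dec=2, length 4+2−1 = 5.

5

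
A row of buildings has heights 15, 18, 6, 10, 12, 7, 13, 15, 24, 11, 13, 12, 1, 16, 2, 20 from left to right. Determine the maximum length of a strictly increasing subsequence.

Let dp[i] be the length of the longest such subsequence ending at index i:
i:      1  2  3  4  5  6  7  8  9 10 11 12 13 14 15 16
a[i]:  15 18  6 10 12  7 13 15 24 11 13 12  1 16  2 20
dp:     1  2  1  2  3  2  4  5  6  3  4  4  1  6  2  7
Maximum dp value is 7.

7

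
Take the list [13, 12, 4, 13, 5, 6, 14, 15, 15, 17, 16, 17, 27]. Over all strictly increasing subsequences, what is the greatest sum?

Let S[i] be the best sum of a strictly increasing subsequence ending at i:
i:       1   2   3   4   5   6   7   8   9  10  11  12  13
a[i]:   13  12   4  13   5   6  14  15  15  17  16  17  27
S:      13  12   4  25   9  15  39  54  54  71  70  87 114
Maximum is 114 (e.g. 12 + 13 + 14 + 15 + 16 + 17 + 27).

114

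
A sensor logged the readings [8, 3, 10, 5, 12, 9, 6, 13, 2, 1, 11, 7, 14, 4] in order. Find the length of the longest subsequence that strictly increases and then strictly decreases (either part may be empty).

inc[i] = longest strictly increasing subsequence ending at i; dec[i] = longest strictly decreasing subsequence starting at i:
i:      1  2  3  4  5  6  7  8  9 10 11 12 13 14
a[i]:   8  3 10  5 12  9  6 13  2  1 11  7 14  4
inc:    1  1  2  2  3  3  3  4  1  1  4  4  5  2
dec:    4  3  5  3  5  4  3  4  2  1  3  2  2  1
Best peak at i=5 (value 12): inc=3, dec=5, length 3+5−1 = 7.

7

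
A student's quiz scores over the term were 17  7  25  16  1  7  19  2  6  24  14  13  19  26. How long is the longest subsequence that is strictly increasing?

Let dp[i] be the length of the longest such subsequence ending at index i:
i:      1  2  3  4  5  6  7  8  9 10 11 12 13 14
a[i]:  17  7 25 16  1  7 19  2  6 24 14 13 19 26
dp:     1  1  2  2  1  2  3  2  3  4  4  4  5  6
Maximum dp value is 6.

6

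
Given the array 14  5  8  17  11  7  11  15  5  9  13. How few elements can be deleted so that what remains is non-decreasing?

6

Fewest deletions = n − (longest non-decreasing subsequence).
i:      1  2  3  4  5  6  7  8  9 10 11
a[i]:  14  5  8 17 11  7 11 15  5  9 13
dp:     1  1  2  3  3  2  4  5  2  3  5
max dp = 5, so deletions = 11 − 5 = 6.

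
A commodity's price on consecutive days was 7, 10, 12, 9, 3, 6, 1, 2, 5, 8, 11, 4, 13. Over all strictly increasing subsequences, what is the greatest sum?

42

Let S[i] be the best sum of a strictly increasing subsequence ending at i:
i:      1  2  3  4  5  6  7  8  9 10 11 12 13
a[i]:   7 10 12  9  3  6  1  2  5  8 11  4 13
S:      7 17 29 16  3  9  1  3  8 17 28  7 42
Maximum is 42 (e.g. 7 + 10 + 12 + 13).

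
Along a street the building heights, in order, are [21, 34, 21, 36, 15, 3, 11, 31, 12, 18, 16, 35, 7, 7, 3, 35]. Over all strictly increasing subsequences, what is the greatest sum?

Let S[i] be the best sum of a strictly increasing subsequence ending at i:
i:      1  2  3  4  5  6  7  8  9 10 11 12 13 14 15 16
a[i]:  21 34 21 36 15  3 11 31 12 18 16 35  7  7  3 35
S:     21 55 21 91 15  3 14 52 26 44 42 90 10 10  3 90
Maximum is 91 (e.g. 21 + 34 + 36).

91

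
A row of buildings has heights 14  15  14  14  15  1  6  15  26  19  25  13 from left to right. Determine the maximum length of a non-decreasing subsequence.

Track the smallest tail for each achievable length (allowing ties):
14 → extends → [14]
15 → extends → [14, 15]
14 → replaces 15 → [14, 14]
14 → extends → [14, 14, 14]
15 → extends → [14, 14, 14, 15]
1 → replaces 14 → [1, 14, 14, 15]
6 → replaces 14 → [1, 6, 14, 15]
15 → extends → [1, 6, 14, 15, 15]
26 → extends → [1, 6, 14, 15, 15, 26]
19 → replaces 26 → [1, 6, 14, 15, 15, 19]
25 → extends → [1, 6, 14, 15, 15, 19, 25]
13 → replaces 14 → [1, 6, 13, 15, 15, 19, 25]
Seven tails, so the longest non-decreasing subsequence has length 7 (e.g. 14, 14, 14, 15, 15, 19, 25).

7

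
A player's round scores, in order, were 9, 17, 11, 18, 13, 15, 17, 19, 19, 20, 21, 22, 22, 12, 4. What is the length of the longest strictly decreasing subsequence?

Negate each value so 'decreasing' becomes 'increasing', then run patience tails on the negated sequence:
-9 → extends → [-9]
-17 → replaces -9 → [-17]
-11 → extends → [-17, -11]
-18 → replaces -17 → [-18, -11]
-13 → replaces -11 → [-18, -13]
-15 → replaces -13 → [-18, -15]
-17 → replaces -15 → [-18, -17]
-19 → replaces -18 → [-19, -17]
-19 → already a tail → [-19, -17]
-20 → replaces -19 → [-20, -17]
-21 → replaces -20 → [-21, -17]
-22 → replaces -21 → [-22, -17]
-22 → already a tail → [-22, -17]
-12 → extends → [-22, -17, -12]
-4 → extends → [-22, -17, -12, -4]
Four tails, so the longest strictly decreasing subsequence of the original has length 4.

4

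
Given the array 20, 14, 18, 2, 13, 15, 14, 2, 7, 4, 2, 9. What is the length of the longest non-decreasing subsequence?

4

Let dp[i] be the length of the longest such subsequence ending at index i:
i:      1  2  3  4  5  6  7  8  9 10 11 12
a[i]:  20 14 18  2 13 15 14  2  7  4  2  9
dp:     1  1  2  1  2  3  3  2  3  3  3  4
Maximum dp value is 4.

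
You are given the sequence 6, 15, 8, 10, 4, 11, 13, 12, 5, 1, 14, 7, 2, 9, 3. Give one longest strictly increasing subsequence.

Patience tails give the LIS length; then backtrack through the dp parents:
6 → extends → [6]
15 → extends → [6, 15]
8 → replaces 15 → [6, 8]
10 → extends → [6, 8, 10]
4 → replaces 6 → [4, 8, 10]
11 → extends → [4, 8, 10, 11]
13 → extends → [4, 8, 10, 11, 13]
12 → replaces 13 → [4, 8, 10, 11, 12]
5 → replaces 8 → [4, 5, 10, 11, 12]
1 → replaces 4 → [1, 5, 10, 11, 12]
14 → extends → [1, 5, 10, 11, 12, 14]
7 → replaces 10 → [1, 5, 7, 11, 12, 14]
2 → replaces 5 → [1, 2, 7, 11, 12, 14]
9 → replaces 11 → [1, 2, 7, 9, 12, 14]
3 → replaces 7 → [1, 2, 3, 9, 12, 14]
Length 6; one witness is 6, 8, 10, 11, 13, 14.

6, 8, 10, 11, 13, 14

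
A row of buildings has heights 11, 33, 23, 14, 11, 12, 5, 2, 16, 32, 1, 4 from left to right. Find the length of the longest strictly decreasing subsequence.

7

Negate each value so 'decreasing' becomes 'increasing', then run patience tails on the negated sequence:
-11 → extends → [-11]
-33 → replaces -11 → [-33]
-23 → extends → [-33, -23]
-14 → extends → [-33, -23, -14]
-11 → extends → [-33, -23, -14, -11]
-12 → replaces -11 → [-33, -23, -14, -12]
-5 → extends → [-33, -23, -14, -12, -5]
-2 → extends → [-33, -23, -14, -12, -5, -2]
-16 → replaces -14 → [-33, -23, -16, -12, -5, -2]
-32 → replaces -23 → [-33, -32, -16, -12, -5, -2]
-1 → extends → [-33, -32, -16, -12, -5, -2, -1]
-4 → replaces -2 → [-33, -32, -16, -12, -5, -4, -1]
Seven tails, so the longest strictly decreasing subsequence of the original has length 7.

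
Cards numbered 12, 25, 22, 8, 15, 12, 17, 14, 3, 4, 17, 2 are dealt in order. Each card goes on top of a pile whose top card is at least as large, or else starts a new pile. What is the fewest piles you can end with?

4

Place each on the leftmost legal pile:
12 → new pile 1 (tops now [12])
25 → new pile 2 (tops now [12, 25])
22 → pile 2 (tops now [12, 22])
8 → pile 1 (tops now [8, 22])
15 → pile 2 (tops now [8, 15])
12 → pile 2 (tops now [8, 12])
17 → new pile 3 (tops now [8, 12, 17])
14 → pile 3 (tops now [8, 12, 14])
3 → pile 1 (tops now [3, 12, 14])
4 → pile 2 (tops now [3, 4, 14])
17 → new pile 4 (tops now [3, 4, 14, 17])
2 → pile 1 (tops now [2, 4, 14, 17])
Four piles.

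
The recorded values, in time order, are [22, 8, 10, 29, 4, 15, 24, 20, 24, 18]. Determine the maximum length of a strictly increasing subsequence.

5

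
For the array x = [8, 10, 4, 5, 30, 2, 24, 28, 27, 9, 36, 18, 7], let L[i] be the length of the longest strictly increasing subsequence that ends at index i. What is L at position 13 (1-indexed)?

3

dp[i] = 1 + max{dp[j] : j<i, x[j]<x[i]} (or 1 if no such j):
i:      1  2  3  4  5  6  7  8  9 10 11 12 13
x[i]:   8 10  4  5 30  2 24 28 27  9 36 18  7
dp:     1  2  1  2  3  1  3  4  4  3  5  4  3
At index 13 the value is 3.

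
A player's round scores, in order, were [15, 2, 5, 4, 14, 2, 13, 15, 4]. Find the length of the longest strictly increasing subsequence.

4

Let dp[i] be the length of the longest such subsequence ending at index i:
i:      1  2  3  4  5  6  7  8  9
a[i]:  15  2  5  4 14  2 13 15  4
dp:     1  1  2  2  3  1  3  4  2
Maximum dp value is 4.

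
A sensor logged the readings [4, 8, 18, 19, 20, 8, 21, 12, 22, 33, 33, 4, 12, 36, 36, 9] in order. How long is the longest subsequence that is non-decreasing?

Track the smallest tail for each achievable length (allowing ties):
4 → extends → [4]
8 → extends → [4, 8]
18 → extends → [4, 8, 18]
19 → extends → [4, 8, 18, 19]
20 → extends → [4, 8, 18, 19, 20]
8 → replaces 18 → [4, 8, 8, 19, 20]
21 → extends → [4, 8, 8, 19, 20, 21]
12 → replaces 19 → [4, 8, 8, 12, 20, 21]
22 → extends → [4, 8, 8, 12, 20, 21, 22]
33 → extends → [4, 8, 8, 12, 20, 21, 22, 33]
33 → extends → [4, 8, 8, 12, 20, 21, 22, 33, 33]
4 → replaces 8 → [4, 4, 8, 12, 20, 21, 22, 33, 33]
12 → replaces 20 → [4, 4, 8, 12, 12, 21, 22, 33, 33]
36 → extends → [4, 4, 8, 12, 12, 21, 22, 33, 33, 36]
36 → extends → [4, 4, 8, 12, 12, 21, 22, 33, 33, 36, 36]
9 → replaces 12 → [4, 4, 8, 9, 12, 21, 22, 33, 33, 36, 36]
Eleven tails, so the longest non-decreasing subsequence has length 11 (e.g. 4, 8, 18, 19, 20, 21, 22, 33, 33, 36, 36).

11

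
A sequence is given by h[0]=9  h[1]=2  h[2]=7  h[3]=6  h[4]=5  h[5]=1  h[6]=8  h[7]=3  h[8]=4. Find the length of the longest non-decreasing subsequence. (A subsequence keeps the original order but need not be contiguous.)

3

Let dp[i] be the length of the longest such subsequence ending at index i:
i:     0 1 2 3 4 5 6 7 8
h[i]:  9 2 7 6 5 1 8 3 4
dp:    1 1 2 2 2 1 3 2 3
Maximum dp value is 3.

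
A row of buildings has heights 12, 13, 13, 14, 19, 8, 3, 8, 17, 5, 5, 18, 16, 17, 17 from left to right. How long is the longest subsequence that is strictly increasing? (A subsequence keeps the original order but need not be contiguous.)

5

Let dp[i] be the length of the longest such subsequence ending at index i:
i:      1  2  3  4  5  6  7  8  9 10 11 12 13 14 15
a[i]:  12 13 13 14 19  8  3  8 17  5  5 18 16 17 17
dp:     1  2  2  3  4  1  1  2  4  2  2  5  4  5  5
Maximum dp value is 5.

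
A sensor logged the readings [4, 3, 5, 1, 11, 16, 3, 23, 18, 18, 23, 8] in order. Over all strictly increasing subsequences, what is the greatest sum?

Let S[i] be the best sum of a strictly increasing subsequence ending at i:
i:      1  2  3  4  5  6  7  8  9 10 11 12
a[i]:   4  3  5  1 11 16  3 23 18 18 23  8
S:      4  3  9  1 20 36  4 59 54 54 77 17
Maximum is 77 (e.g. 4 + 5 + 11 + 16 + 18 + 23).

77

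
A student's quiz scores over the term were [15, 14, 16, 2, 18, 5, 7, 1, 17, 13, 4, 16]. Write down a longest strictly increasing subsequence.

Patience tails give the LIS length; then backtrack through the dp parents:
15 → extends → [15]
14 → replaces 15 → [14]
16 → extends → [14, 16]
2 → replaces 14 → [2, 16]
18 → extends → [2, 16, 18]
5 → replaces 16 → [2, 5, 18]
7 → replaces 18 → [2, 5, 7]
1 → replaces 2 → [1, 5, 7]
17 → extends → [1, 5, 7, 17]
13 → replaces 17 → [1, 5, 7, 13]
4 → replaces 5 → [1, 4, 7, 13]
16 → extends → [1, 4, 7, 13, 16]
Length 5; one witness is 2, 5, 7, 13, 16.

2, 5, 7, 13, 16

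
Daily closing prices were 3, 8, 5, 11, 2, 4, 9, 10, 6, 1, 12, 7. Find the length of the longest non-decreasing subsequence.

Let dp[i] be the length of the longest such subsequence ending at index i:
i:      1  2  3  4  5  6  7  8  9 10 11 12
a[i]:   3  8  5 11  2  4  9 10  6  1 12  7
dp:     1  2  2  3  1  2  3  4  3  1  5  4
Maximum dp value is 5.

5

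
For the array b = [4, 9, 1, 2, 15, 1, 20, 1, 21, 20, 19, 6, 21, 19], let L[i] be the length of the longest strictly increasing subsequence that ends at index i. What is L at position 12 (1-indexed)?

3

dp[i] = 1 + max{dp[j] : j<i, b[j]<b[i]} (or 1 if no such j):
i:      1  2  3  4  5  6  7  8  9 10 11 12 13 14
b[i]:   4  9  1  2 15  1 20  1 21 20 19  6 21 19
dp:     1  2  1  2  3  1  4  1  5  4  4  3  5  4
At index 12 the value is 3.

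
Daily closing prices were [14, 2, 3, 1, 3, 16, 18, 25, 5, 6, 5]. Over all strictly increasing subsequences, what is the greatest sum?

Let S[i] be the best sum of a strictly increasing subsequence ending at i:
i:      1  2  3  4  5  6  7  8  9 10 11
a[i]:  14  2  3  1  3 16 18 25  5  6  5
S:     14  2  5  1  5 30 48 73 10 16 10
Maximum is 73 (e.g. 14 + 16 + 18 + 25).

73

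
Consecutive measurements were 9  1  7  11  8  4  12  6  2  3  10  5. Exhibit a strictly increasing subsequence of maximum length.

1, 7, 11, 12

Patience tails give the LIS length; then backtrack through the dp parents:
9 → extends → [9]
1 → replaces 9 → [1]
7 → extends → [1, 7]
11 → extends → [1, 7, 11]
8 → replaces 11 → [1, 7, 8]
4 → replaces 7 → [1, 4, 8]
12 → extends → [1, 4, 8, 12]
6 → replaces 8 → [1, 4, 6, 12]
2 → replaces 4 → [1, 2, 6, 12]
3 → replaces 6 → [1, 2, 3, 12]
10 → replaces 12 → [1, 2, 3, 10]
5 → replaces 10 → [1, 2, 3, 5]
Length 4; one witness is 1, 7, 11, 12.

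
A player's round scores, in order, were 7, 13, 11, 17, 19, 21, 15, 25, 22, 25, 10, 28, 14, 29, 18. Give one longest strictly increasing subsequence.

Patience tails give the LIS length; then backtrack through the dp parents:
7 → extends → [7]
13 → extends → [7, 13]
11 → replaces 13 → [7, 11]
17 → extends → [7, 11, 17]
19 → extends → [7, 11, 17, 19]
21 → extends → [7, 11, 17, 19, 21]
15 → replaces 17 → [7, 11, 15, 19, 21]
25 → extends → [7, 11, 15, 19, 21, 25]
22 → replaces 25 → [7, 11, 15, 19, 21, 22]
25 → extends → [7, 11, 15, 19, 21, 22, 25]
10 → replaces 11 → [7, 10, 15, 19, 21, 22, 25]
28 → extends → [7, 10, 15, 19, 21, 22, 25, 28]
14 → replaces 15 → [7, 10, 14, 19, 21, 22, 25, 28]
29 → extends → [7, 10, 14, 19, 21, 22, 25, 28, 29]
18 → replaces 19 → [7, 10, 14, 18, 21, 22, 25, 28, 29]
Length 9; one witness is 7, 13, 17, 19, 21, 22, 25, 28, 29.

7, 13, 17, 19, 21, 22, 25, 28, 29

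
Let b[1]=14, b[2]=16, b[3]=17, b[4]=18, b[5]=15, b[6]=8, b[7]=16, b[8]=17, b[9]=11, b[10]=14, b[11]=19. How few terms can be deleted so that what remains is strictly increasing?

6

Fewest deletions = n − (longest strictly increasing subsequence).
Patience tails:
14 → extends → [14]
16 → extends → [14, 16]
17 → extends → [14, 16, 17]
18 → extends → [14, 16, 17, 18]
15 → replaces 16 → [14, 15, 17, 18]
8 → replaces 14 → [8, 15, 17, 18]
16 → replaces 17 → [8, 15, 16, 18]
17 → replaces 18 → [8, 15, 16, 17]
11 → replaces 15 → [8, 11, 16, 17]
14 → replaces 16 → [8, 11, 14, 17]
19 → extends → [8, 11, 14, 17, 19]
Longest strictly increasing subsequence has length 5, so deletions = 11 − 5 = 6.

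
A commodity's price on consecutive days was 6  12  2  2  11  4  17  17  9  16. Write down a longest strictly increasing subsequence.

Patience tails give the LIS length; then backtrack through the dp parents:
6 → extends → [6]
12 → extends → [6, 12]
2 → replaces 6 → [2, 12]
2 → already a tail → [2, 12]
11 → replaces 12 → [2, 11]
4 → replaces 11 → [2, 4]
17 → extends → [2, 4, 17]
17 → already a tail → [2, 4, 17]
9 → replaces 17 → [2, 4, 9]
16 → extends → [2, 4, 9, 16]
Length 4; one witness is 2, 4, 9, 16.

2, 4, 9, 16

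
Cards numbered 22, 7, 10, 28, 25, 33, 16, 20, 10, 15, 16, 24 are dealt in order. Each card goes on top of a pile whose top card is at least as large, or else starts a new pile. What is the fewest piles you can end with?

5

Place each on the leftmost legal pile:
22 → new pile 1 (tops now [22])
7 → pile 1 (tops now [7])
10 → new pile 2 (tops now [7, 10])
28 → new pile 3 (tops now [7, 10, 28])
25 → pile 3 (tops now [7, 10, 25])
33 → new pile 4 (tops now [7, 10, 25, 33])
16 → pile 3 (tops now [7, 10, 16, 33])
20 → pile 4 (tops now [7, 10, 16, 20])
10 → pile 2 (tops now [7, 10, 16, 20])
15 → pile 3 (tops now [7, 10, 15, 20])
16 → pile 4 (tops now [7, 10, 15, 16])
24 → new pile 5 (tops now [7, 10, 15, 16, 24])
Five piles.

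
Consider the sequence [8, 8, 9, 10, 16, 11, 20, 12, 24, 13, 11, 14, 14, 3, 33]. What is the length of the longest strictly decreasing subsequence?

Negate each value so 'decreasing' becomes 'increasing', then run patience tails on the negated sequence:
-8 → extends → [-8]
-8 → already a tail → [-8]
-9 → replaces -8 → [-9]
-10 → replaces -9 → [-10]
-16 → replaces -10 → [-16]
-11 → extends → [-16, -11]
-20 → replaces -16 → [-20, -11]
-12 → replaces -11 → [-20, -12]
-24 → replaces -20 → [-24, -12]
-13 → replaces -12 → [-24, -13]
-11 → extends → [-24, -13, -11]
-14 → replaces -13 → [-24, -14, -11]
-14 → already a tail → [-24, -14, -11]
-3 → extends → [-24, -14, -11, -3]
-33 → replaces -24 → [-33, -14, -11, -3]
Four tails, so the longest strictly decreasing subsequence of the original has length 4.

4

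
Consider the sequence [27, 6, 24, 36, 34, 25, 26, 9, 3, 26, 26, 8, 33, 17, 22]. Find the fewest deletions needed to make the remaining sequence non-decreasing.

Fewest deletions = n − (longest non-decreasing subsequence).
i:      1  2  3  4  5  6  7  8  9 10 11 12 13 14 15
a[i]:  27  6 24 36 34 25 26  9  3 26 26  8 33 17 22
dp:     1  1  2  3  3  3  4  2  1  5  6  2  7  3  4
max dp = 7, so deletions = 15 − 7 = 8.

8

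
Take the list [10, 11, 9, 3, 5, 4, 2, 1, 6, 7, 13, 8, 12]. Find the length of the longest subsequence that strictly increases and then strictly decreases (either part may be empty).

inc[i] = longest strictly increasing subsequence ending at i; dec[i] = longest strictly decreasing subsequence starting at i:
i:      1  2  3  4  5  6  7  8  9 10 11 12 13
a[i]:  10 11  9  3  5  4  2  1  6  7 13  8 12
inc:    1  2  1  1  2  2  1  1  3  4  5  5  6
dec:    6  6  5  3  4  3  2  1  1  1  2  1  1
Best peak at i=2 (value 11): inc=2, dec=6, length 2+6−1 = 7.

7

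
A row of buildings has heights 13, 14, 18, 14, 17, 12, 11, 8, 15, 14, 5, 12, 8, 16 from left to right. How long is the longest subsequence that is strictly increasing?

Track the smallest tail for each achievable length (strict):
13 → extends → [13]
14 → extends → [13, 14]
18 → extends → [13, 14, 18]
14 → already a tail → [13, 14, 18]
17 → replaces 18 → [13, 14, 17]
12 → replaces 13 → [12, 14, 17]
11 → replaces 12 → [11, 14, 17]
8 → replaces 11 → [8, 14, 17]
15 → replaces 17 → [8, 14, 15]
14 → already a tail → [8, 14, 15]
5 → replaces 8 → [5, 14, 15]
12 → replaces 14 → [5, 12, 15]
8 → replaces 12 → [5, 8, 15]
16 → extends → [5, 8, 15, 16]
Four tails, so the longest strictly increasing subsequence has length 4 (e.g. 13, 14, 15, 16).

4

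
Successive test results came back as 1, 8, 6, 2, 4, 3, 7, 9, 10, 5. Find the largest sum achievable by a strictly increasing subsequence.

Let S[i] be the best sum of a strictly increasing subsequence ending at i:
i:      1  2  3  4  5  6  7  8  9 10
a[i]:   1  8  6  2  4  3  7  9 10  5
S:      1  9  7  3  7  6 14 23 33 12
Maximum is 33 (e.g. 1 + 2 + 4 + 7 + 9 + 10).

33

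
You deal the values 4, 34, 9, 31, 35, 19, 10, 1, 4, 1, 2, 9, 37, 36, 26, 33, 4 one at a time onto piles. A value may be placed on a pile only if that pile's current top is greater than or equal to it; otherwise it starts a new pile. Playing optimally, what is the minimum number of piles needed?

5

Place each on the leftmost legal pile:
4 → new pile 1 (tops now [4])
34 → new pile 2 (tops now [4, 34])
9 → pile 2 (tops now [4, 9])
31 → new pile 3 (tops now [4, 9, 31])
35 → new pile 4 (tops now [4, 9, 31, 35])
19 → pile 3 (tops now [4, 9, 19, 35])
10 → pile 3 (tops now [4, 9, 10, 35])
1 → pile 1 (tops now [1, 9, 10, 35])
4 → pile 2 (tops now [1, 4, 10, 35])
1 → pile 1 (tops now [1, 4, 10, 35])
2 → pile 2 (tops now [1, 2, 10, 35])
9 → pile 3 (tops now [1, 2, 9, 35])
37 → new pile 5 (tops now [1, 2, 9, 35, 37])
36 → pile 5 (tops now [1, 2, 9, 35, 36])
26 → pile 4 (tops now [1, 2, 9, 26, 36])
33 → pile 5 (tops now [1, 2, 9, 26, 33])
4 → pile 3 (tops now [1, 2, 4, 26, 33])
Five piles.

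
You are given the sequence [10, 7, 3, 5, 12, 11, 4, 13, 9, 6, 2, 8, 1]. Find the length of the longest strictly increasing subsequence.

4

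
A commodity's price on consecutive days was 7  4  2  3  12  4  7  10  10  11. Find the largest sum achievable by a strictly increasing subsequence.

37

Let S[i] be the best sum of a strictly increasing subsequence ending at i:
i:      1  2  3  4  5  6  7  8  9 10
a[i]:   7  4  2  3 12  4  7 10 10 11
S:      7  4  2  5 19  9 16 26 26 37
Maximum is 37 (e.g. 2 + 3 + 4 + 7 + 10 + 11).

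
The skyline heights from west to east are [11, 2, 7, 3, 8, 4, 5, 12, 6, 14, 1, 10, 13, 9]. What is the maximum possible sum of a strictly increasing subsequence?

43

Let S[i] be the best sum of a strictly increasing subsequence ending at i:
i:      1  2  3  4  5  6  7  8  9 10 11 12 13 14
a[i]:  11  2  7  3  8  4  5 12  6 14  1 10 13  9
S:     11  2  9  5 17  9 14 29 20 43  1 30 43 29
Maximum is 43 (e.g. 2 + 7 + 8 + 12 + 14).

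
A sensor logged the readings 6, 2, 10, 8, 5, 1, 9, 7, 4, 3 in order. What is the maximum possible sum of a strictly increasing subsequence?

Let S[i] be the best sum of a strictly increasing subsequence ending at i:
i:      1  2  3  4  5  6  7  8  9 10
a[i]:   6  2 10  8  5  1  9  7  4  3
S:      6  2 16 14  7  1 23 14  6  5
Maximum is 23 (e.g. 6 + 8 + 9).

23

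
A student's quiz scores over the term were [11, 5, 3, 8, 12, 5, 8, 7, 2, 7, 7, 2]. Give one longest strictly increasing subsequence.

Patience tails give the LIS length; then backtrack through the dp parents:
11 → extends → [11]
5 → replaces 11 → [5]
3 → replaces 5 → [3]
8 → extends → [3, 8]
12 → extends → [3, 8, 12]
5 → replaces 8 → [3, 5, 12]
8 → replaces 12 → [3, 5, 8]
7 → replaces 8 → [3, 5, 7]
2 → replaces 3 → [2, 5, 7]
7 → already a tail → [2, 5, 7]
7 → already a tail → [2, 5, 7]
2 → already a tail → [2, 5, 7]
Length 3; one witness is 5, 8, 12.

5, 8, 12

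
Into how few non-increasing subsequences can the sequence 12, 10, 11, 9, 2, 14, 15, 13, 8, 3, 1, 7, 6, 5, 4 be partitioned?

4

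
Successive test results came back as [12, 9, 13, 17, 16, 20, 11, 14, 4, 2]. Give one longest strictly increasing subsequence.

Patience tails give the LIS length; then backtrack through the dp parents:
12 → extends → [12]
9 → replaces 12 → [9]
13 → extends → [9, 13]
17 → extends → [9, 13, 17]
16 → replaces 17 → [9, 13, 16]
20 → extends → [9, 13, 16, 20]
11 → replaces 13 → [9, 11, 16, 20]
14 → replaces 16 → [9, 11, 14, 20]
4 → replaces 9 → [4, 11, 14, 20]
2 → replaces 4 → [2, 11, 14, 20]
Length 4; one witness is 12, 13, 17, 20.

12, 13, 17, 20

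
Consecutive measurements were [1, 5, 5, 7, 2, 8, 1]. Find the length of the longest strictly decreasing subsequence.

3

Let dp[i] be the longest strictly decreasing subsequence ending at i:
i:     1 2 3 4 5 6 7
a[i]:  1 5 5 7 2 8 1
dp:    1 1 1 1 2 1 3
Maximum is 3.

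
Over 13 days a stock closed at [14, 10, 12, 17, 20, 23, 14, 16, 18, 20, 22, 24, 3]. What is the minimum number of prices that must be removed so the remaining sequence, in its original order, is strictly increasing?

Fewest deletions = n − (longest strictly increasing subsequence).
i:      1  2  3  4  5  6  7  8  9 10 11 12 13
a[i]:  14 10 12 17 20 23 14 16 18 20 22 24  3
dp:     1  1  2  3  4  5  3  4  5  6  7  8  1
max dp = 8, so deletions = 13 − 8 = 5.

5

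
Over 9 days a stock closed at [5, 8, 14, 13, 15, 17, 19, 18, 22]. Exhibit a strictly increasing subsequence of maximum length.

5, 8, 14, 15, 17, 19, 22

Patience tails give the LIS length; then backtrack through the dp parents:
5 → extends → [5]
8 → extends → [5, 8]
14 → extends → [5, 8, 14]
13 → replaces 14 → [5, 8, 13]
15 → extends → [5, 8, 13, 15]
17 → extends → [5, 8, 13, 15, 17]
19 → extends → [5, 8, 13, 15, 17, 19]
18 → replaces 19 → [5, 8, 13, 15, 17, 18]
22 → extends → [5, 8, 13, 15, 17, 18, 22]
Length 7; one witness is 5, 8, 14, 15, 17, 19, 22.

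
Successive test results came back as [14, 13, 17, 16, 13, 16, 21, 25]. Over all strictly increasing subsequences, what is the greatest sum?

Let S[i] be the best sum of a strictly increasing subsequence ending at i:
i:      1  2  3  4  5  6  7  8
a[i]:  14 13 17 16 13 16 21 25
S:     14 13 31 30 13 30 52 77
Maximum is 77 (e.g. 14 + 17 + 21 + 25).

77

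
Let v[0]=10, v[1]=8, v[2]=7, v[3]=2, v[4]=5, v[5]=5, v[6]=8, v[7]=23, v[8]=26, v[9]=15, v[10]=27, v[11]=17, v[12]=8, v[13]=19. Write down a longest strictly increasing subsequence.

Patience tails give the LIS length; then backtrack through the dp parents:
10 → extends → [10]
8 → replaces 10 → [8]
7 → replaces 8 → [7]
2 → replaces 7 → [2]
5 → extends → [2, 5]
5 → already a tail → [2, 5]
8 → extends → [2, 5, 8]
23 → extends → [2, 5, 8, 23]
26 → extends → [2, 5, 8, 23, 26]
15 → replaces 23 → [2, 5, 8, 15, 26]
27 → extends → [2, 5, 8, 15, 26, 27]
17 → replaces 26 → [2, 5, 8, 15, 17, 27]
8 → already a tail → [2, 5, 8, 15, 17, 27]
19 → replaces 27 → [2, 5, 8, 15, 17, 19]
Length 6; one witness is 2, 5, 8, 23, 26, 27.

2, 5, 8, 23, 26, 27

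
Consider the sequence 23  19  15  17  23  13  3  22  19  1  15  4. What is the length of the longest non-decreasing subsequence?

3

Let dp[i] be the length of the longest such subsequence ending at index i:
i:      1  2  3  4  5  6  7  8  9 10 11 12
a[i]:  23 19 15 17 23 13  3 22 19  1 15  4
dp:     1  1  1  2  3  1  1  3  3  1  2  2
Maximum dp value is 3.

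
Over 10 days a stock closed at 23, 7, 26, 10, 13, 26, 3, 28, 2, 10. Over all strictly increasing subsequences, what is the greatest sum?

Let S[i] be the best sum of a strictly increasing subsequence ending at i:
i:      1  2  3  4  5  6  7  8  9 10
a[i]:  23  7 26 10 13 26  3 28  2 10
S:     23  7 49 17 30 56  3 84  2 17
Maximum is 84 (e.g. 7 + 10 + 13 + 26 + 28).

84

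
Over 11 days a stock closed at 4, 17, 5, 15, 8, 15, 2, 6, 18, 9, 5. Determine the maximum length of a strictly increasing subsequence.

5

Track the smallest tail for each achievable length (strict):
4 → extends → [4]
17 → extends → [4, 17]
5 → replaces 17 → [4, 5]
15 → extends → [4, 5, 15]
8 → replaces 15 → [4, 5, 8]
15 → extends → [4, 5, 8, 15]
2 → replaces 4 → [2, 5, 8, 15]
6 → replaces 8 → [2, 5, 6, 15]
18 → extends → [2, 5, 6, 15, 18]
9 → replaces 15 → [2, 5, 6, 9, 18]
5 → already a tail → [2, 5, 6, 9, 18]
Five tails, so the longest strictly increasing subsequence has length 5 (e.g. 4, 5, 8, 15, 18).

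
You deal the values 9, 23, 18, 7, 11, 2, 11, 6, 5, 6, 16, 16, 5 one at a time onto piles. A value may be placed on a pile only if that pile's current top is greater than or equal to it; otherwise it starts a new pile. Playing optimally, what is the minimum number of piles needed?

4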